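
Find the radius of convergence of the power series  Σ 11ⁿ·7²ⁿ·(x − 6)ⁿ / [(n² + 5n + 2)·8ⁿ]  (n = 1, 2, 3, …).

R = 8/539

The ratio of consecutive coefficients is [(n² + 5n + 2)/((n+1)² + 5(n+1) + 2)] · 11·49/8 → 539/8.
Thus R = 1/(539/8) = 8/539.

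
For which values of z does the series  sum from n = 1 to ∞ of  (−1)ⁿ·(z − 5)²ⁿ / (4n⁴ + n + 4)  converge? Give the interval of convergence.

[4, 6]

Apply the ratio test: |a_{n+1}| / |a_n| = (4n⁴ + n + 4)/(4(n+1)⁴ + (n+1) + 4), which tends to 1 as n → ∞.
Successive powers of (z − 5) differ by 2, so the series converges when |z − 5|² · 1 < 1, i.e. |z − 5| < √(1) = 1. So R = 1.
At z = 6: the terms are on the order of 1/n⁴, so the series converges absolutely by comparison with the p-series (p = 4 > 1).
Endpoint z = 4: absolute convergence follows by limit comparison with Σ 1/n⁴.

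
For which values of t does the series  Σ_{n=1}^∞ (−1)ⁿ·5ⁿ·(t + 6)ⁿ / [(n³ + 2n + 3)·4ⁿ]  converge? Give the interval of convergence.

Ratio test: |a_{n+1}/a_n| = [(n³ + 2n + 3)/((n+1)³ + 2(n+1) + 3)] · 5/4 → 5/4 as n → ∞.
Thus R = 1/(5/4) = 4/5.
Check t = -26/5: the series is dominated by a constant times Σ 1/n³, which converges (p = 3 > 1).
Endpoint t = -34/5: absolute convergence follows by limit comparison with Σ 1/n³.

[-34/5, -26/5]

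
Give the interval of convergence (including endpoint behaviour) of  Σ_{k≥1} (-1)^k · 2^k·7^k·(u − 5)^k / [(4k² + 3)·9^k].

[61/14, 79/14]

Ratio test: |a_{k+1}/a_k| = [(4k² + 3)/(4(k+1)² + 3)] · 2·7/9 → 14/9 as k → ∞.
The series converges when 14/9 · |u − 5| < 1, giving R = 9/14.
At u = 79/14: absolute convergence follows by limit comparison with Σ 1/k².
Endpoint u = 61/14: the terms are on the order of 1/k², so the series converges absolutely by comparison with the p-series (p = 2 > 1).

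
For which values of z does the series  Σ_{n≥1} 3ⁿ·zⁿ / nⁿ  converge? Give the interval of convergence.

(−∞, ∞)

By the Cauchy root test, |a_n|^(1/n) = 3/n → 0.
Since the n-th root of |a_n| tends to 0, the series converges for all real z; R = ∞.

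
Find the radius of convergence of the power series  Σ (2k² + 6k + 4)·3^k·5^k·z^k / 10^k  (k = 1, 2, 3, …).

R = 2/3

Apply the ratio test: |a_{k+1}| / |a_k| = [(2(k+1)² + 6(k+1) + 4)/(2k² + 6k + 4)] · 3·5/10, which tends to 3/2 as k → ∞.
Thus R = 1/(3/2) = 2/3.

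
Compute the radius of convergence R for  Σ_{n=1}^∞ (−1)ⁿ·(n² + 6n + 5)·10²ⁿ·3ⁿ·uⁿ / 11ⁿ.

R = 11/300

Apply the ratio test: |a_{n+1}| / |a_n| = [((n+1)² + 6(n+1) + 5)/(n² + 6n + 5)] · 100·3/11, which tends to 300/11 as n → ∞.
Thus R = 1/(300/11) = 11/300.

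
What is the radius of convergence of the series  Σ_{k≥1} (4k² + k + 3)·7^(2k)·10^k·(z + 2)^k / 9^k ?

R = 9/490

By the ratio test, |a_{k+1}/a_k| = [(4(k+1)² + (k+1) + 3)/(4k² + k + 3)] · 49·10/9 → 490/9.
Convergence for |z + 2| · 490/9 < 1, i.e. |z + 2| < 9/490. So R = 9/490.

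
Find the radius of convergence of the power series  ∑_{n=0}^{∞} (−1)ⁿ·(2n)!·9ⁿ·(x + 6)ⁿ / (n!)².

The ratio of consecutive coefficients is (2n+1)·(2n+2)/(n+1)² · 9 → 36.
Convergence for |x + 6| · 36 < 1, i.e. |x + 6| < 1/36. So R = 1/36.

R = 1/36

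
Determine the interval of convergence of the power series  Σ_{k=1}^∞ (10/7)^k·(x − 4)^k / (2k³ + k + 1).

Ratio test: |a_{k+1}/a_k| = [(2k³ + k + 1)/(2(k+1)³ + (k+1) + 1)] · 10/7 → 10/7 as k → ∞.
Convergence for |x − 4| · 10/7 < 1, i.e. |x − 4| < 7/10. So R = 7/10.
When x = 47/10, the terms are on the order of 1/k³, so the series converges absolutely by comparison with the p-series (p = 3 > 1).
At x = 33/10: the series is dominated by a constant times Σ 1/k³, which converges (p = 3 > 1).

[33/10, 47/10]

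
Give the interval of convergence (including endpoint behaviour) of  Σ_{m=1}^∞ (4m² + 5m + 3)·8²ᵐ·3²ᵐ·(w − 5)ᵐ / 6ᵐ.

Apply the ratio test: |a_{m+1}| / |a_m| = [(4(m+1)² + 5(m+1) + 3)/(4m² + 5m + 3)] · 64·9/6, which tends to 96 as m → ∞.
The series converges when 96 · |w − 5| < 1, giving R = 1/96.
Endpoint w = 481/96: the m-th term does not approach 0; divergence by the term test.
At w = 479/96: the m-th term does not approach 0; divergence by the term test.

(479/96, 481/96)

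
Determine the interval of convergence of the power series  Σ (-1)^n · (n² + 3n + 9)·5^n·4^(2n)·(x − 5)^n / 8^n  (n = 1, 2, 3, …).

(49/10, 51/10)

The ratio of consecutive coefficients is [((n+1)² + 3(n+1) + 9)/(n² + 3n + 9)] · 5·16/8 → 10.
Hence the series converges for |x − 5| < 1/(10) = 1/10, so the radius of convergence is 1/10.
Check x = 51/10: the terms have absolute value of order n², which does not tend to 0, so the series diverges by the divergence test.
At x = 49/10: the terms have absolute value of order n², which does not tend to 0, so the series diverges by the divergence test.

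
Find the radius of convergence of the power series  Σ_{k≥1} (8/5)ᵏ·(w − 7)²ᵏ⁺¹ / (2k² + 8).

Ratio test: |a_{k+1}/a_k| = [(2k² + 8)/(2(k+1)² + 8)] · 8/5 → 8/5 as k → ∞.
Since the exponent of (w − 7) increases by 2 each term, convergence requires |w − 7|² < 5/8, hence R = √10/4.

R = √10/4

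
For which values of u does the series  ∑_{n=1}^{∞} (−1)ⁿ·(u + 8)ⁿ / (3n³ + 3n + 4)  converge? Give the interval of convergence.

Apply the ratio test: |a_{n+1}| / |a_n| = (3n³ + 3n + 4)/(3(n+1)³ + 3(n+1) + 4), which tends to 1 as n → ∞.
So the series converges when |u + 8| < 1 and diverges when |u + 8| > 1; R = 1.
Endpoint u = -7: the series is dominated by a constant times Σ 1/n³, which converges (p = 3 > 1).
At u = -9: the series is dominated by a constant times Σ 1/n³, which converges (p = 3 > 1).

[-9, -7]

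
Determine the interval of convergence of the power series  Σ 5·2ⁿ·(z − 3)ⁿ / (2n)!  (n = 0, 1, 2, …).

The ratio of consecutive coefficients is 5/5 · 2 · 1/[(2n+1)·(2n+2)] → 0.
The ratio tends to 0 regardless of z, hence R = ∞.

(−∞, ∞)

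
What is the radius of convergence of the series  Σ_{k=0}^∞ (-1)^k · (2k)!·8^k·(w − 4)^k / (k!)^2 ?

By the ratio test, |a_{k+1}/a_k| = (2k+1)·(2k+2)/(k+1)² · 8 → 32.
Convergence for |w − 4| · 32 < 1, i.e. |w − 4| < 1/32. So R = 1/32.

R = 1/32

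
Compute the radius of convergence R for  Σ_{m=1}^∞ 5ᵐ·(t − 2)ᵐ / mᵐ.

By the Cauchy root test, |a_m|^(1/m) = 5/m → 0.
Since the m-th root of |a_m| tends to 0, the series converges for all real t; R = ∞.

R = ∞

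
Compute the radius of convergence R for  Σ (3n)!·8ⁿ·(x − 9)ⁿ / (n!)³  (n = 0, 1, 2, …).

R = 1/216

Apply the ratio test: |a_{n+1}| / |a_n| = (3n+1)·(3n+2)·(3n+3)/(n+1)³ · 8, which tends to 216 as n → ∞.
Thus R = 1/(216) = 1/216.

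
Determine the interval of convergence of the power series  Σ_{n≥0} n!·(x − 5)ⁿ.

The ratio of consecutive coefficients is (n+1) → ∞.
Since the ratio → ∞, the series diverges for every x ≠ 5, and R = 0.

{5}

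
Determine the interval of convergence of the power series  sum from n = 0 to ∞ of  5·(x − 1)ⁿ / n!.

By the ratio test, |a_{n+1}/a_n| = 5/5 · 1/(n+1) → 0.
The limit is 0, so the series converges for all x; R = ∞.

(−∞, ∞)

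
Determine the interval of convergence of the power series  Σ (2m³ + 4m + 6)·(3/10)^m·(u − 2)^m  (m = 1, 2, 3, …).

The ratio of consecutive coefficients is [(2(m+1)³ + 4(m+1) + 6)/(2m³ + 4m + 6)] · 3/10 → 3/10.
Hence the series converges for |u − 2| < 1/(3/10) = 10/3, so the radius of convergence is 10/3.
Check u = 16/3: the m-th term does not approach 0; divergence by the term test.
Check u = -4/3: the terms have absolute value of order m³, which does not tend to 0, so the series diverges by the divergence test.

(-4/3, 16/3)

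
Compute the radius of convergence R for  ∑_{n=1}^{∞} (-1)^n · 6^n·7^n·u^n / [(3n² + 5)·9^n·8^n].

R = 12/7

The ratio of consecutive coefficients is [(3n² + 5)/(3(n+1)² + 5)] · 6·7/(9·8) → 7/12.
Convergence for |u| · 7/12 < 1, i.e. |u| < 12/7. So R = 12/7.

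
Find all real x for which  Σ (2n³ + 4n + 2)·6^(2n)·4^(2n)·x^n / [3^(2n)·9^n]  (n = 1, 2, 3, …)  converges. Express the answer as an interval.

The ratio of consecutive coefficients is [(2(n+1)³ + 4(n+1) + 2)/(2n³ + 4n + 2)] · 36·16/(9·9) → 64/9.
Hence the series converges for |x| < 1/(64/9) = 9/64, so the radius of convergence is 9/64.
Check x = 9/64: the n-th term does not approach 0; divergence by the term test.
Endpoint x = -9/64: the terms do not tend to 0, so the series diverges.

(-9/64, 9/64)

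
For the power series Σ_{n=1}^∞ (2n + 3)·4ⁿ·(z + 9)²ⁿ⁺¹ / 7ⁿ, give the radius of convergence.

The ratio of consecutive coefficients is [(2(n+1) + 3)/(2n + 3)] · 4/7 → 4/7.
Successive powers of (z + 9) differ by 2, so the series converges when |z + 9|² · 4/7 < 1, i.e. |z + 9| < √(7/4). So R = √7/2.

R = √7/2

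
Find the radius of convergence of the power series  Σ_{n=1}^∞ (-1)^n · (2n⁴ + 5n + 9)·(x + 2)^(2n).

R = 1

By the ratio test, |a_{n+1}/a_n| = (2(n+1)⁴ + 5(n+1) + 9)/(2n⁴ + 5n + 9) → 1.
Since the exponent of (x + 2) increases by 2 each term, convergence requires |x + 2|² < 1, hence R = 1.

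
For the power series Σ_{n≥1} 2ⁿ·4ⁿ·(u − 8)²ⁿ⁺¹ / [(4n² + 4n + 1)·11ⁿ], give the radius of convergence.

R = √22/4

The ratio of consecutive coefficients is [(4n² + 4n + 1)/(4(n+1)² + 4(n+1) + 1)] · 2·4/11 → 8/11.
Since the exponent of (u − 8) increases by 2 each term, convergence requires |u − 8|² < 11/8, hence R = √22/4.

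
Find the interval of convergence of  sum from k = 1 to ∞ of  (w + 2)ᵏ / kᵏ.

(−∞, ∞)

Root test: |a_k|^(1/k) = 1/k → 0.
The limit is 0 for every w, so R = ∞.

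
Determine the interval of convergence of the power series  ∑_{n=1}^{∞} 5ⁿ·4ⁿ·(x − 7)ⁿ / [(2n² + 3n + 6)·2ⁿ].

By the ratio test, |a_{n+1}/a_n| = [(2n² + 3n + 6)/(2(n+1)² + 3(n+1) + 6)] · 5·4/2 → 10.
Hence the series converges for |x − 7| < 1/(10) = 1/10, so the radius of convergence is 1/10.
Check x = 71/10: the terms are on the order of 1/n², so the series converges absolutely by comparison with the p-series (p = 2 > 1).
When x = 69/10, the series is dominated by a constant times Σ 1/n², which converges (p = 2 > 1).

[69/10, 71/10]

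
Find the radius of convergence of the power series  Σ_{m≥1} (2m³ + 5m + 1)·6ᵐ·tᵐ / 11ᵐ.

By the ratio test, |a_{m+1}/a_m| = [(2(m+1)³ + 5(m+1) + 1)/(2m³ + 5m + 1)] · 6/11 → 6/11.
Thus R = 1/(6/11) = 11/6.

R = 11/6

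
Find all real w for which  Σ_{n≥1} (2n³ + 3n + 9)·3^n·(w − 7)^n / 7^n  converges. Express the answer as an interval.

(14/3, 28/3)

Apply the ratio test: |a_{n+1}| / |a_n| = [(2(n+1)³ + 3(n+1) + 9)/(2n³ + 3n + 9)] · 3/7, which tends to 3/7 as n → ∞.
The series converges when 3/7 · |w − 7| < 1, giving R = 7/3.
Check w = 28/3: the terms have absolute value of order n³, which does not tend to 0, so the series diverges by the divergence test.
Check w = 14/3: the n-th term does not approach 0; divergence by the term test.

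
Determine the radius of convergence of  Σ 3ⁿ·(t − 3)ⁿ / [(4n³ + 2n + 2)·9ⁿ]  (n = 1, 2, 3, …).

R = 3

By the ratio test, |a_{n+1}/a_n| = [(4n³ + 2n + 2)/(4(n+1)³ + 2(n+1) + 2)] · 3/9 → 1/3.
Thus R = 1/(1/3) = 3.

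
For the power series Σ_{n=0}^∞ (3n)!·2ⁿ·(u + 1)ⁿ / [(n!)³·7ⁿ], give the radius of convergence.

R = 7/54

Apply the ratio test: |a_{n+1}| / |a_n| = (3n+1)·(3n+2)·(3n+3)/(n+1)³ · 2/7, which tends to 54/7 as n → ∞.
Thus R = 1/(54/7) = 7/54.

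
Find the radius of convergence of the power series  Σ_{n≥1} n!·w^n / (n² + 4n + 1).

R = 0

By the ratio test, |a_{n+1}/a_n| = (n+1) · (n² + 4n + 1)/((n+1)² + 4(n+1) + 1) → ∞.
The terms grow without bound for any w ≠ 0, so R = 0 (convergence only at w = 0).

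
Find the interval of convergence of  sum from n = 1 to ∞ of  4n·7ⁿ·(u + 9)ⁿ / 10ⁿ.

The ratio of consecutive coefficients is [4(n+1)/4n] · 7/10 → 7/10.
The series converges when 7/10 · |u + 9| < 1, giving R = 10/7.
At u = -53/7: the n-th term does not approach 0; divergence by the term test.
Check u = -73/7: the n-th term does not approach 0; divergence by the term test.

(-73/7, -53/7)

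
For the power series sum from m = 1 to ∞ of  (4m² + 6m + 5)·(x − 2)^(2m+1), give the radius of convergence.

Apply the ratio test: |a_{m+1}| / |a_m| = (4(m+1)² + 6(m+1) + 5)/(4m² + 6m + 5), which tends to 1 as m → ∞.
Since the exponent of (x − 2) increases by 2 each term, convergence requires |x − 2|² < 1, hence R = 1.

R = 1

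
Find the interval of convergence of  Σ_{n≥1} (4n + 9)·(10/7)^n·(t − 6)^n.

(53/10, 67/10)

Ratio test: |a_{n+1}/a_n| = [(4(n+1) + 9)/(4n + 9)] · 10/7 → 10/7 as n → ∞.
Hence the series converges for |t − 6| < 1/(10/7) = 7/10, so the radius of convergence is 7/10.
When t = 67/10, the terms have absolute value of order n, which does not tend to 0, so the series diverges by the divergence test.
Check t = 53/10: the terms do not tend to 0, so the series diverges.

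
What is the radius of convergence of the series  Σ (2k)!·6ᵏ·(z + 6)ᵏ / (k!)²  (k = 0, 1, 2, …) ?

R = 1/24

Apply the ratio test: |a_{k+1}| / |a_k| = (2k+1)·(2k+2)/(k+1)² · 6, which tends to 24 as k → ∞.
Hence the series converges for |z + 6| < 1/(24) = 1/24, so the radius of convergence is 1/24.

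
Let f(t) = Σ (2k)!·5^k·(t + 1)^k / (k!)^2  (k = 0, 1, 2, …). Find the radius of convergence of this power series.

Apply the ratio test: |a_{k+1}| / |a_k| = (2k+1)·(2k+2)/(k+1)² · 5, which tends to 20 as k → ∞.
Hence the series converges for |t + 1| < 1/(20) = 1/20, so the radius of convergence is 1/20.

R = 1/20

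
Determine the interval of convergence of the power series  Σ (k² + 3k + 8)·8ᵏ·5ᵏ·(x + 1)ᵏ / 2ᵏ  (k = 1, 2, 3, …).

(-21/20, -19/20)

By the ratio test, |a_{k+1}/a_k| = [((k+1)² + 3(k+1) + 8)/(k² + 3k + 8)] · 8·5/2 → 20.
Thus R = 1/(20) = 1/20.
When x = -19/20, the k-th term does not approach 0; divergence by the term test.
Endpoint x = -21/20: the terms do not tend to 0, so the series diverges.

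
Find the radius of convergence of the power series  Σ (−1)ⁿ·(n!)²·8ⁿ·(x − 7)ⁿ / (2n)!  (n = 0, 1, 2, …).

Apply the ratio test: |a_{n+1}| / |a_n| = (n+1)²/[(2n+1)·(2n+2)] · 8, which tends to 2 as n → ∞.
Convergence for |x − 7| · 2 < 1, i.e. |x − 7| < 1/2. So R = 1/2.

R = 1/2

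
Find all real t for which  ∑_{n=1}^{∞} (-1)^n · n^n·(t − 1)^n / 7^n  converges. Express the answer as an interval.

Root test: |a_n|^(1/n) = n/7 → ∞.
The root grows without bound, so R = 0 (convergence only at t = 1).

{1}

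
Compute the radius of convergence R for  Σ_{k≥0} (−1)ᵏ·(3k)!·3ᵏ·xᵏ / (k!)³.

R = 1/81

Apply the ratio test: |a_{k+1}| / |a_k| = (3k+1)·(3k+2)·(3k+3)/(k+1)³ · 3, which tends to 81 as k → ∞.
Thus R = 1/(81) = 1/81.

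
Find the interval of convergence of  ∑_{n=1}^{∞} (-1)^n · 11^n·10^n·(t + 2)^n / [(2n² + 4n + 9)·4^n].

Apply the ratio test: |a_{n+1}| / |a_n| = [(2n² + 4n + 9)/(2(n+1)² + 4(n+1) + 9)] · 11·10/4, which tends to 55/2 as n → ∞.
Convergence for |t + 2| · 55/2 < 1, i.e. |t + 2| < 2/55. So R = 2/55.
Check t = -108/55: the series is dominated by a constant times Σ 1/n², which converges (p = 2 > 1).
Endpoint t = -112/55: absolute convergence follows by limit comparison with Σ 1/n².

[-112/55, -108/55]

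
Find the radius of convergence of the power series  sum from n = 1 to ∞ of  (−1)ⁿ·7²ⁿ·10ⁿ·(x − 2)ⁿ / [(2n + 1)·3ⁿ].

R = 3/490

By the ratio test, |a_{n+1}/a_n| = [(2n + 1)/(2(n+1) + 1)] · 49·10/3 → 490/3.
Convergence for |x − 2| · 490/3 < 1, i.e. |x − 2| < 3/490. So R = 3/490.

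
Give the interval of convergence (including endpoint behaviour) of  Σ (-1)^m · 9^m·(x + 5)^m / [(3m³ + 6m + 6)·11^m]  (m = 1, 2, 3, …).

Apply the ratio test: |a_{m+1}| / |a_m| = [(3m³ + 6m + 6)/(3(m+1)³ + 6(m+1) + 6)] · 9/11, which tends to 9/11 as m → ∞.
Convergence for |x + 5| · 9/11 < 1, i.e. |x + 5| < 11/9. So R = 11/9.
At x = -34/9: the series is dominated by a constant times Σ 1/m³, which converges (p = 3 > 1).
Check x = -56/9: the series is dominated by a constant times Σ 1/m³, which converges (p = 3 > 1).

[-56/9, -34/9]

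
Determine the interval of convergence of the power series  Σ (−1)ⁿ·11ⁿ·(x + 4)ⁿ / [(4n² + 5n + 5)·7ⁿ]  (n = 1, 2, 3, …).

[-51/11, -37/11]

The ratio of consecutive coefficients is [(4n² + 5n + 5)/(4(n+1)² + 5(n+1) + 5)] · 11/7 → 11/7.
The series converges when 11/7 · |x + 4| < 1, giving R = 7/11.
At x = -37/11: the terms are on the order of 1/n², so the series converges absolutely by comparison with the p-series (p = 2 > 1).
When x = -51/11, the terms are on the order of 1/n², so the series converges absolutely by comparison with the p-series (p = 2 > 1).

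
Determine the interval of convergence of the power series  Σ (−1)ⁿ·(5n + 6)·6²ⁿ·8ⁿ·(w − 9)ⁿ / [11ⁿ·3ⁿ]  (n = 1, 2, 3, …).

Ratio test: |a_{n+1}/a_n| = [(5(n+1) + 6)/(5n + 6)] · 36·8/(11·3) → 96/11 as n → ∞.
The series converges when 96/11 · |w − 9| < 1, giving R = 11/96.
When w = 875/96, the terms have absolute value of order n, which does not tend to 0, so the series diverges by the divergence test.
When w = 853/96, the terms have absolute value of order n, which does not tend to 0, so the series diverges by the divergence test.

(853/96, 875/96)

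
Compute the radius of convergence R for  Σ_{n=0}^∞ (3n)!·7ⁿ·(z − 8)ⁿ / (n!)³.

R = 1/189

By the ratio test, |a_{n+1}/a_n| = (3n+1)·(3n+2)·(3n+3)/(n+1)³ · 7 → 189.
Thus R = 1/(189) = 1/189.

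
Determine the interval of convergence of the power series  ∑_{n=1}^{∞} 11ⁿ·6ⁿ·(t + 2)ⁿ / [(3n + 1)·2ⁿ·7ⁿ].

[-73/33, -59/33)

Ratio test: |a_{n+1}/a_n| = [(3n + 1)/(3(n+1) + 1)] · 11·6/(2·7) → 33/7 as n → ∞.
Convergence for |t + 2| · 33/7 < 1, i.e. |t + 2| < 7/33. So R = 7/33.
When t = -59/33, comparison with the harmonic series Σ 1/n shows the series diverges.
At t = -73/33: an alternating series whose terms decrease to 0 in absolute value, so it converges by the Leibniz criterion.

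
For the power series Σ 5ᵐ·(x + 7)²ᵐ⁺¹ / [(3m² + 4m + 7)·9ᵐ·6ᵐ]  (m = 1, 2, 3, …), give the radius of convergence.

The ratio of consecutive coefficients is [(3m² + 4m + 7)/(3(m+1)² + 4(m+1) + 7)] · 5/(9·6) → 5/54.
Since the exponent of (x + 7) increases by 2 each term, convergence requires |x + 7|² < 54/5, hence R = 3√30/5.

R = 3√30/5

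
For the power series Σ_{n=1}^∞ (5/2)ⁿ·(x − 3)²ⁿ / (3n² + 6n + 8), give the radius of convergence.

R = √10/5

The ratio of consecutive coefficients is [(3n² + 6n + 8)/(3(n+1)² + 6(n+1) + 8)] · 5/2 → 5/2.
Since the exponent of (x − 3) increases by 2 each term, convergence requires |x − 3|² < 2/5, hence R = √10/5.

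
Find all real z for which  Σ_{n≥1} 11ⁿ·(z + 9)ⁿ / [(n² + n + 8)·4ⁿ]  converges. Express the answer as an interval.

[-103/11, -95/11]

The ratio of consecutive coefficients is [(n² + n + 8)/((n+1)² + (n+1) + 8)] · 11/4 → 11/4.
Hence the series converges for |z + 9| < 1/(11/4) = 4/11, so the radius of convergence is 4/11.
At z = -95/11: absolute convergence follows by limit comparison with Σ 1/n².
At z = -103/11: the terms are on the order of 1/n², so the series converges absolutely by comparison with the p-series (p = 2 > 1).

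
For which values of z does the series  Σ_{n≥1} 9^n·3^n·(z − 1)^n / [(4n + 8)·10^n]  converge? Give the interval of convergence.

By the ratio test, |a_{n+1}/a_n| = [(4n + 8)/(4(n+1) + 8)] · 9·3/10 → 27/10.
Hence the series converges for |z − 1| < 1/(27/10) = 10/27, so the radius of convergence is 10/27.
At z = 37/27: comparison with the harmonic series Σ 1/n shows the series diverges.
At z = 17/27: the terms alternate in sign and decrease monotonically to 0 in absolute value (size ~ c/n), so the alternating series test gives convergence.

[17/27, 37/27)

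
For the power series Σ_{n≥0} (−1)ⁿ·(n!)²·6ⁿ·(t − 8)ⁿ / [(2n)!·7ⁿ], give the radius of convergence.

R = 14/3

Apply the ratio test: |a_{n+1}| / |a_n| = (n+1)²/[(2n+1)·(2n+2)] · 6/7, which tends to 3/14 as n → ∞.
Thus R = 1/(3/14) = 14/3.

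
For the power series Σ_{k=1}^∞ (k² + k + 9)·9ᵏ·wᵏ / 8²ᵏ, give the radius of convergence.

Ratio test: |a_{k+1}/a_k| = [((k+1)² + (k+1) + 9)/(k² + k + 9)] · 9/64 → 9/64 as k → ∞.
The series converges when 9/64 · |w| < 1, giving R = 64/9.

R = 64/9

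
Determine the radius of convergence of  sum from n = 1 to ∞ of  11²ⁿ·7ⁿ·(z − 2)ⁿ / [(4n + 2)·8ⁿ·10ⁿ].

The ratio of consecutive coefficients is [(4n + 2)/(4(n+1) + 2)] · 121·7/(8·10) → 847/80.
Convergence for |z − 2| · 847/80 < 1, i.e. |z − 2| < 80/847. So R = 80/847.

R = 80/847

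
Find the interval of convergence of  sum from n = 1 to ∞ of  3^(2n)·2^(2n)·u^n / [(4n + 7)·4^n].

Apply the ratio test: |a_{n+1}| / |a_n| = [(4n + 7)/(4(n+1) + 7)] · 9·4/4, which tends to 9 as n → ∞.
Thus R = 1/(9) = 1/9.
Endpoint u = 1/9: comparison with the harmonic series Σ 1/n shows the series diverges.
Endpoint u = -1/9: the terms alternate in sign and decrease monotonically to 0 in absolute value (size ~ c/n), so the alternating series test gives convergence.

[-1/9, 1/9)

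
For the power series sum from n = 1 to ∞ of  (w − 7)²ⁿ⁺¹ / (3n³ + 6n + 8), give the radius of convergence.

R = 1

The ratio of consecutive coefficients is (3n³ + 6n + 8)/(3(n+1)³ + 6(n+1) + 8) → 1.
Successive powers of (w − 7) differ by 2, so the series converges when |w − 7|² · 1 < 1, i.e. |w − 7| < √(1) = 1. So R = 1.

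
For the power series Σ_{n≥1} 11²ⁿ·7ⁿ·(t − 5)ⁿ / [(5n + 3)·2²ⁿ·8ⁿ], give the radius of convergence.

The ratio of consecutive coefficients is [(5n + 3)/(5(n+1) + 3)] · 121·7/(4·8) → 847/32.
Convergence for |t − 5| · 847/32 < 1, i.e. |t − 5| < 32/847. So R = 32/847.

R = 32/847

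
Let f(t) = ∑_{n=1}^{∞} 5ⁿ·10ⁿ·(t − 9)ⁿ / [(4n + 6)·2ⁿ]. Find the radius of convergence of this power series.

Ratio test: |a_{n+1}/a_n| = [(4n + 6)/(4(n+1) + 6)] · 5·10/2 → 25 as n → ∞.
The series converges when 25 · |t − 9| < 1, giving R = 1/25.

R = 1/25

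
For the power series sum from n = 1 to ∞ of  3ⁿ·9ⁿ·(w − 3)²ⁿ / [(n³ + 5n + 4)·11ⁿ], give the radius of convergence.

Ratio test: |a_{n+1}/a_n| = [(n³ + 5n + 4)/((n+1)³ + 5(n+1) + 4)] · 3·9/11 → 27/11 as n → ∞.
Writing y = (w − 3)², the series in y has radius 11/27, so |w − 3| < √(11/27) and R = √33/9.

R = √33/9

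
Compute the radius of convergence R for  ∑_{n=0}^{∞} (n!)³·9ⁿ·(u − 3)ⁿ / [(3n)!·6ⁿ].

R = 18

Apply the ratio test: |a_{n+1}| / |a_n| = (n+1)³/[(3n+1)·(3n+2)·(3n+3)] · 9/6, which tends to 1/18 as n → ∞.
Hence the series converges for |u − 3| < 1/(1/18) = 18, so the radius of convergence is 18.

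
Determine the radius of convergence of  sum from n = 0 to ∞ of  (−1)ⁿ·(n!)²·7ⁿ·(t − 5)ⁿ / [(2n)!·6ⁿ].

Apply the ratio test: |a_{n+1}| / |a_n| = (n+1)²/[(2n+1)·(2n+2)] · 7/6, which tends to 7/24 as n → ∞.
Convergence for |t − 5| · 7/24 < 1, i.e. |t − 5| < 24/7. So R = 24/7.

R = 24/7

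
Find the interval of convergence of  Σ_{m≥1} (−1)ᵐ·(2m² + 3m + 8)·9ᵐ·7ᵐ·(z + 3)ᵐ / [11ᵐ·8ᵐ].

By the ratio test, |a_{m+1}/a_m| = [(2(m+1)² + 3(m+1) + 8)/(2m² + 3m + 8)] · 9·7/(11·8) → 63/88.
Convergence for |z + 3| · 63/88 < 1, i.e. |z + 3| < 88/63. So R = 88/63.
At z = -101/63: the terms do not tend to 0, so the series diverges.
Check z = -277/63: the terms have absolute value of order m², which does not tend to 0, so the series diverges by the divergence test.

(-277/63, -101/63)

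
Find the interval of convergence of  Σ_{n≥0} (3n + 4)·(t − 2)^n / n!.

Apply the ratio test: |a_{n+1}| / |a_n| = (3(n+1) + 4)/(3n + 4) · 1/(n+1), which tends to 0 as n → ∞.
The ratio tends to 0 regardless of t, hence R = ∞.

(−∞, ∞)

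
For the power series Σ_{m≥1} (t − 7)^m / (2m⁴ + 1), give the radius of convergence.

By the ratio test, |a_{m+1}/a_m| = (2m⁴ + 1)/(2(m+1)⁴ + 1) → 1.
Convergence for |t − 7| < 1, so R = 1.

R = 1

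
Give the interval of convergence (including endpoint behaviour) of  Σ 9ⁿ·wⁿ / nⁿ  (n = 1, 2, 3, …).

By the Cauchy root test, |a_n|^(1/n) = 9/n → 0.
Since the n-th root of |a_n| tends to 0, the series converges for all real w; R = ∞.

(−∞, ∞)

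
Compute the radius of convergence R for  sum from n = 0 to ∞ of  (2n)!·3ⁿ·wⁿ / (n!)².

R = 1/12

Ratio test: |a_{n+1}/a_n| = (2n+1)·(2n+2)/(n+1)² · 3 → 12 as n → ∞.
Convergence for |w| · 12 < 1, i.e. |w| < 1/12. So R = 1/12.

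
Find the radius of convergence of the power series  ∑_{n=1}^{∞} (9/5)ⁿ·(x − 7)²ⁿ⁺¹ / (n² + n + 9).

R = √5/3

The ratio of consecutive coefficients is [(n² + n + 9)/((n+1)² + (n+1) + 9)] · 9/5 → 9/5.
Since the exponent of (x − 7) increases by 2 each term, convergence requires |x − 7|² < 5/9, hence R = √5/3.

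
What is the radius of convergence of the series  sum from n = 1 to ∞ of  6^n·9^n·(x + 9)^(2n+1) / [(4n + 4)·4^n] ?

Ratio test: |a_{n+1}/a_n| = [(4n + 4)/(4(n+1) + 4)] · 6·9/4 → 27/2 as n → ∞.
Successive powers of (x + 9) differ by 2, so the series converges when |x + 9|² · 27/2 < 1, i.e. |x + 9| < √(2/27). So R = √6/9.

R = √6/9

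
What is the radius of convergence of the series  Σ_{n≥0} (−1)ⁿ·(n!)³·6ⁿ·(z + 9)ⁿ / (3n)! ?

R = 9/2

Ratio test: |a_{n+1}/a_n| = (n+1)³/[(3n+1)·(3n+2)·(3n+3)] · 6 → 2/9 as n → ∞.
The series converges when 2/9 · |z + 9| < 1, giving R = 9/2.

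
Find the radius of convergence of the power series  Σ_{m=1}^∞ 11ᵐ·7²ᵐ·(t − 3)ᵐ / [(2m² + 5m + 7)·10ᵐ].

R = 10/539

Apply the ratio test: |a_{m+1}| / |a_m| = [(2m² + 5m + 7)/(2(m+1)² + 5(m+1) + 7)] · 11·49/10, which tends to 539/10 as m → ∞.
Convergence for |t − 3| · 539/10 < 1, i.e. |t − 3| < 10/539. So R = 10/539.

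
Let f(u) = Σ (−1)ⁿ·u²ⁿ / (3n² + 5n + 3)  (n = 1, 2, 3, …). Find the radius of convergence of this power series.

Ratio test: |a_{n+1}/a_n| = (3n² + 5n + 3)/(3(n+1)² + 5(n+1) + 3) → 1 as n → ∞.
Writing y = u², the series in y has radius 1, so |u| < √(1) = 1 and R = 1.

R = 1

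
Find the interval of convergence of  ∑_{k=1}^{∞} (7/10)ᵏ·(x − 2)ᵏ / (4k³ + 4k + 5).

By the ratio test, |a_{k+1}/a_k| = [(4k³ + 4k + 5)/(4(k+1)³ + 4(k+1) + 5)] · 7/10 → 7/10.
Hence the series converges for |x − 2| < 1/(7/10) = 10/7, so the radius of convergence is 10/7.
At x = 24/7: the series is dominated by a constant times Σ 1/k³, which converges (p = 3 > 1).
Endpoint x = 4/7: the terms are on the order of 1/k³, so the series converges absolutely by comparison with the p-series (p = 3 > 1).

[4/7, 24/7]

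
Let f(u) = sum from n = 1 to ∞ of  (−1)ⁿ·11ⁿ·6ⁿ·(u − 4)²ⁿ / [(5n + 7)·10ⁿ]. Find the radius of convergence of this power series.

R = √165/33

Apply the ratio test: |a_{n+1}| / |a_n| = [(5n + 7)/(5(n+1) + 7)] · 11·6/10, which tends to 33/5 as n → ∞.
Writing y = (u − 4)², the series in y has radius 5/33, so |u − 4| < √(5/33) and R = √165/33.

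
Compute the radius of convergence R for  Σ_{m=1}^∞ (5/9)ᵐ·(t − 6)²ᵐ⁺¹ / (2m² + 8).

The ratio of consecutive coefficients is [(2m² + 8)/(2(m+1)² + 8)] · 5/9 → 5/9.
Since the exponent of (t − 6) increases by 2 each term, convergence requires |t − 6|² < 9/5, hence R = 3√5/5.

R = 3√5/5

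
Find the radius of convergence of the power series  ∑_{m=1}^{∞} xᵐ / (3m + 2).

Apply the ratio test: |a_{m+1}| / |a_m| = (3m + 2)/(3(m+1) + 2), which tends to 1 as m → ∞.
Hence R = 1.

R = 1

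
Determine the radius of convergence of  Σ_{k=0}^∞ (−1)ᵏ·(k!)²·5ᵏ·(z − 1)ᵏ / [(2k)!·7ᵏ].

R = 28/5

Apply the ratio test: |a_{k+1}| / |a_k| = (k+1)²/[(2k+1)·(2k+2)] · 5/7, which tends to 5/28 as k → ∞.
Hence the series converges for |z − 1| < 1/(5/28) = 28/5, so the radius of convergence is 28/5.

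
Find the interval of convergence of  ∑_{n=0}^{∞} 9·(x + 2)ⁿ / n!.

(−∞, ∞)

Ratio test: |a_{n+1}/a_n| = 9/9 · 1/(n+1) → 0 as n → ∞.
The ratio tends to 0 regardless of x, hence R = ∞.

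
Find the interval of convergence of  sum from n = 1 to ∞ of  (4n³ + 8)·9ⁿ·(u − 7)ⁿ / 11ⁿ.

(52/9, 74/9)

By the ratio test, |a_{n+1}/a_n| = [(4(n+1)³ + 8)/(4n³ + 8)] · 9/11 → 9/11.
Thus R = 1/(9/11) = 11/9.
When u = 74/9, the terms have absolute value of order n³, which does not tend to 0, so the series diverges by the divergence test.
At u = 52/9: the n-th term does not approach 0; divergence by the term test.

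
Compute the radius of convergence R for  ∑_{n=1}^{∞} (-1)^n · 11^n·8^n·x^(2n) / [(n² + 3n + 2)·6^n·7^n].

The ratio of consecutive coefficients is [(n² + 3n + 2)/((n+1)² + 3(n+1) + 2)] · 11·8/(6·7) → 44/21.
Writing y = x², the series in y has radius 21/44, so |x| < √(21/44) and R = √231/22.

R = √231/22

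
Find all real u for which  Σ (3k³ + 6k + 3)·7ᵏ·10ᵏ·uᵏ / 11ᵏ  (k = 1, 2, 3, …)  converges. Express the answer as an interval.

(-11/70, 11/70)

Apply the ratio test: |a_{k+1}| / |a_k| = [(3(k+1)³ + 6(k+1) + 3)/(3k³ + 6k + 3)] · 7·10/11, which tends to 70/11 as k → ∞.
Convergence for |u| · 70/11 < 1, i.e. |u| < 11/70. So R = 11/70.
At u = 11/70: the k-th term does not approach 0; divergence by the term test.
Endpoint u = -11/70: the terms have absolute value of order k³, which does not tend to 0, so the series diverges by the divergence test.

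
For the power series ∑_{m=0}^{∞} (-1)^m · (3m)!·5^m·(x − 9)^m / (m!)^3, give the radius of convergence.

Ratio test: |a_{m+1}/a_m| = (3m+1)·(3m+2)·(3m+3)/(m+1)³ · 5 → 135 as m → ∞.
The series converges when 135 · |x − 9| < 1, giving R = 1/135.

R = 1/135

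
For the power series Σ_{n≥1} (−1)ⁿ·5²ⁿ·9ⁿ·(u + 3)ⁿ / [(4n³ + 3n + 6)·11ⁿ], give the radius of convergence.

R = 11/225

Apply the ratio test: |a_{n+1}| / |a_n| = [(4n³ + 3n + 6)/(4(n+1)³ + 3(n+1) + 6)] · 25·9/11, which tends to 225/11 as n → ∞.
The series converges when 225/11 · |u + 3| < 1, giving R = 11/225.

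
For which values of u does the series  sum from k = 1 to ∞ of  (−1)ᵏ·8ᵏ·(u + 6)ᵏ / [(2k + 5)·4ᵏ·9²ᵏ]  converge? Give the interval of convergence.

(-93/2, 69/2]

Apply the ratio test: |a_{k+1}| / |a_k| = [(2k + 5)/(2(k+1) + 5)] · 8/(4·81), which tends to 2/81 as k → ∞.
Hence the series converges for |u + 6| < 1/(2/81) = 81/2, so the radius of convergence is 81/2.
Endpoint u = 69/2: the terms alternate in sign and decrease monotonically to 0 in absolute value (size ~ c/k), so the alternating series test gives convergence.
Check u = -93/2: the terms behave like c/k; limit comparison with the harmonic series gives divergence.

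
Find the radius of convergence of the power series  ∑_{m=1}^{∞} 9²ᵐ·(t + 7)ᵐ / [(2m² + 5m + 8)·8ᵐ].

Ratio test: |a_{m+1}/a_m| = [(2m² + 5m + 8)/(2(m+1)² + 5(m+1) + 8)] · 81/8 → 81/8 as m → ∞.
Thus R = 1/(81/8) = 8/81.

R = 8/81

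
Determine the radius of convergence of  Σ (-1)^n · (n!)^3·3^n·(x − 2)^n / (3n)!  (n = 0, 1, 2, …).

R = 9

Apply the ratio test: |a_{n+1}| / |a_n| = (n+1)³/[(3n+1)·(3n+2)·(3n+3)] · 3, which tends to 1/9 as n → ∞.
Thus R = 1/(1/9) = 9.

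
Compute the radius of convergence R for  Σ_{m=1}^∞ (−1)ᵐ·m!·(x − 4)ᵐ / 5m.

R = 0

By the ratio test, |a_{m+1}/a_m| = (m+1) · 5m/5(m+1) → ∞.
The terms grow without bound for any (x − 4) ≠ 0, so R = 0 (convergence only at x = 4).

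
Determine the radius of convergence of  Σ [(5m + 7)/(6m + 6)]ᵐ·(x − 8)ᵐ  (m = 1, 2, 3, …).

Root test: |a_m|^(1/m) = (5m + 7)/(6m + 6) → 5/6.
Thus R = 1/(5/6) = 6/5.

R = 6/5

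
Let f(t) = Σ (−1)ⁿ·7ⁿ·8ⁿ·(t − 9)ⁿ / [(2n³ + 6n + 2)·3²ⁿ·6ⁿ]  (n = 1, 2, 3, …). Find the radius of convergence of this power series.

R = 27/28

The ratio of consecutive coefficients is [(2n³ + 6n + 2)/(2(n+1)³ + 6(n+1) + 2)] · 7·8/(9·6) → 28/27.
Thus R = 1/(28/27) = 27/28.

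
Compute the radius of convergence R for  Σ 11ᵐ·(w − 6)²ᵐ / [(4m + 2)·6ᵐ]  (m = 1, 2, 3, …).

By the ratio test, |a_{m+1}/a_m| = [(4m + 2)/(4(m+1) + 2)] · 11/6 → 11/6.
Writing y = (w − 6)², the series in y has radius 6/11, so |w − 6| < √(6/11) and R = √66/11.

R = √66/11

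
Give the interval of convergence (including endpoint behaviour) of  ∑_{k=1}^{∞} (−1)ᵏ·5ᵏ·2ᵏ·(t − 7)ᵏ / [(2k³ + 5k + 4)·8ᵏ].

By the ratio test, |a_{k+1}/a_k| = [(2k³ + 5k + 4)/(2(k+1)³ + 5(k+1) + 4)] · 5·2/8 → 5/4.
Hence the series converges for |t − 7| < 1/(5/4) = 4/5, so the radius of convergence is 4/5.
At t = 39/5: absolute convergence follows by limit comparison with Σ 1/k³.
When t = 31/5, the series is dominated by a constant times Σ 1/k³, which converges (p = 3 > 1).

[31/5, 39/5]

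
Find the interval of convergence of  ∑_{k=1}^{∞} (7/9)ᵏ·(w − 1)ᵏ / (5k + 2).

[-2/7, 16/7)

Ratio test: |a_{k+1}/a_k| = [(5k + 2)/(5(k+1) + 2)] · 7/9 → 7/9 as k → ∞.
Hence the series converges for |w − 1| < 1/(7/9) = 9/7, so the radius of convergence is 9/7.
Endpoint w = 16/7: the terms are asymptotic to a nonzero constant times 1/k, so the series diverges by limit comparison with Σ 1/k.
Endpoint w = -2/7: an alternating series whose terms decrease to 0 in absolute value, so it converges by the Leibniz criterion.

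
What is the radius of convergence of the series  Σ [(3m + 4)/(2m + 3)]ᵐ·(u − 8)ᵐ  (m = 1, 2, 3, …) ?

By the Cauchy root test, |a_m|^(1/m) = (3m + 4)/(2m + 3) → 3/2.
The series converges when 3/2 · |u − 8| < 1, giving R = 2/3.

R = 2/3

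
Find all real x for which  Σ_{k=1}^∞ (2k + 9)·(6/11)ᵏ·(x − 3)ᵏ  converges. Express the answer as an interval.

Apply the ratio test: |a_{k+1}| / |a_k| = [(2(k+1) + 9)/(2k + 9)] · 6/11, which tends to 6/11 as k → ∞.
Convergence for |x − 3| · 6/11 < 1, i.e. |x − 3| < 11/6. So R = 11/6.
At x = 29/6: the terms have absolute value of order k, which does not tend to 0, so the series diverges by the divergence test.
When x = 7/6, the terms do not tend to 0, so the series diverges.

(7/6, 29/6)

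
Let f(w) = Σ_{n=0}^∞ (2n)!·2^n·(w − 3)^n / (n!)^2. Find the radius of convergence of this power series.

R = 1/8

The ratio of consecutive coefficients is (2n+1)·(2n+2)/(n+1)² · 2 → 8.
Convergence for |w − 3| · 8 < 1, i.e. |w − 3| < 1/8. So R = 1/8.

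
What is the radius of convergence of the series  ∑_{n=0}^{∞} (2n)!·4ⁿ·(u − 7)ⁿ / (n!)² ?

Apply the ratio test: |a_{n+1}| / |a_n| = (2n+1)·(2n+2)/(n+1)² · 4, which tends to 16 as n → ∞.
Hence the series converges for |u − 7| < 1/(16) = 1/16, so the radius of convergence is 1/16.

R = 1/16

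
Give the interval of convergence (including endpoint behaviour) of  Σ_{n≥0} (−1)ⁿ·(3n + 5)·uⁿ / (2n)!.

(−∞, ∞)

The ratio of consecutive coefficients is (3(n+1) + 5)/(3n + 5) · 1/[(2n+1)·(2n+2)] → 0.
Since the limit is 0 < 1 for every u, the series converges on all of ℝ and R = ∞.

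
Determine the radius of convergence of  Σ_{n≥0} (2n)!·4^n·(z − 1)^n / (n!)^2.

R = 1/16

Ratio test: |a_{n+1}/a_n| = (2n+1)·(2n+2)/(n+1)² · 4 → 16 as n → ∞.
Convergence for |z − 1| · 16 < 1, i.e. |z − 1| < 1/16. So R = 1/16.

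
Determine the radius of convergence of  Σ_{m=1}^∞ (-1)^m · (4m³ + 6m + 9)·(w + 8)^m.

R = 1

By the ratio test, |a_{m+1}/a_m| = (4(m+1)³ + 6(m+1) + 9)/(4m³ + 6m + 9) → 1.
Hence R = 1.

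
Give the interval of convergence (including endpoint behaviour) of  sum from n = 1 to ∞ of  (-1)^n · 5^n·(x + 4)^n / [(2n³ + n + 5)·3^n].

By the ratio test, |a_{n+1}/a_n| = [(2n³ + n + 5)/(2(n+1)³ + (n+1) + 5)] · 5/3 → 5/3.
Hence the series converges for |x + 4| < 1/(5/3) = 3/5, so the radius of convergence is 3/5.
At x = -17/5: the terms are on the order of 1/n³, so the series converges absolutely by comparison with the p-series (p = 3 > 1).
Check x = -23/5: absolute convergence follows by limit comparison with Σ 1/n³.

[-23/5, -17/5]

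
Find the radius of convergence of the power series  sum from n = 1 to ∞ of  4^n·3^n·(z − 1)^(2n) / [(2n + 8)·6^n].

The ratio of consecutive coefficients is [(2n + 8)/(2(n+1) + 8)] · 4·3/6 → 2.
Successive powers of (z − 1) differ by 2, so the series converges when |z − 1|² · 2 < 1, i.e. |z − 1| < √(1/2). So R = √2/2.

R = √2/2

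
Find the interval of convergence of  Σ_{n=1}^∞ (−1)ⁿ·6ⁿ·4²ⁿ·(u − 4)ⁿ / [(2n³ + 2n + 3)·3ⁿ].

[127/32, 129/32]

Ratio test: |a_{n+1}/a_n| = [(2n³ + 2n + 3)/(2(n+1)³ + 2(n+1) + 3)] · 6·16/3 → 32 as n → ∞.
The series converges when 32 · |u − 4| < 1, giving R = 1/32.
When u = 129/32, absolute convergence follows by limit comparison with Σ 1/n³.
Check u = 127/32: absolute convergence follows by limit comparison with Σ 1/n³.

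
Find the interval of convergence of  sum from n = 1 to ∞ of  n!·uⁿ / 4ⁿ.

The ratio of consecutive coefficients is (n+1) · 1/4 → ∞.
The ratio grows without bound, so the series diverges whenever u ≠ 0; it converges only at u = 0. R = 0.

{0}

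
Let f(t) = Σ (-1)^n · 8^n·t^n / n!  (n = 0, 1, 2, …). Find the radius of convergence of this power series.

Apply the ratio test: |a_{n+1}| / |a_n| = 8 · 1/(n+1), which tends to 0 as n → ∞.
Since the limit is 0 < 1 for every t, the series converges on all of ℝ and R = ∞.

R = ∞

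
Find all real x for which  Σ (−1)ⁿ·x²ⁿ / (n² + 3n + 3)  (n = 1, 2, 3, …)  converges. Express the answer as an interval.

Ratio test: |a_{n+1}/a_n| = (n² + 3n + 3)/((n+1)² + 3(n+1) + 3) → 1 as n → ∞.
Since the exponent of x increases by 2 each term, convergence requires |x|² < 1, hence R = 1.
Check x = 1: the terms are on the order of 1/n², so the series converges absolutely by comparison with the p-series (p = 2 > 1).
Endpoint x = -1: the series is dominated by a constant times Σ 1/n², which converges (p = 2 > 1).

[-1, 1]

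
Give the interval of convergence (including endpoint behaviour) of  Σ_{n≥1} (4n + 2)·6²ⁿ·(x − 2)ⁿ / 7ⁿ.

The ratio of consecutive coefficients is [(4(n+1) + 2)/(4n + 2)] · 36/7 → 36/7.
Hence the series converges for |x − 2| < 1/(36/7) = 7/36, so the radius of convergence is 7/36.
At x = 79/36: the terms have absolute value of order n, which does not tend to 0, so the series diverges by the divergence test.
At x = 65/36: the terms do not tend to 0, so the series diverges.

(65/36, 79/36)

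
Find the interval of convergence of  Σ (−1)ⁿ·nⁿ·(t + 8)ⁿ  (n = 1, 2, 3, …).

{-8}

By the Cauchy root test, |a_n|^(1/n) = n → ∞.
The root grows without bound, so R = 0 (convergence only at t = -8).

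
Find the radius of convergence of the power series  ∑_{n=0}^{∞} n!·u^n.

R = 0

Apply the ratio test: |a_{n+1}| / |a_n| = (n+1), which tends to ∞ as n → ∞.
The ratio grows without bound, so the series diverges whenever u ≠ 0; it converges only at u = 0. R = 0.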